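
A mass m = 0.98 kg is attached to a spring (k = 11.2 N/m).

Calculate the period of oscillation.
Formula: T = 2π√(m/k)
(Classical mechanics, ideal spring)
T = 2π√(m/k) = 2π√(0.98/11.2) = 1.859 s; f = 1/T = 0.538 Hz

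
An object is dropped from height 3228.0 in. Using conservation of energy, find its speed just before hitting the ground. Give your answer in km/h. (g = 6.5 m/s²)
mgh = ½mv² → v = √(2gh) = √(2×6.5×81.99) = 32.65 m/s = 117.5 km/h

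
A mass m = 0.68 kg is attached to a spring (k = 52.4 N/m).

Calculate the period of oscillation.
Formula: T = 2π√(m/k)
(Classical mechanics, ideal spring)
T = 2π√(m/k) = 2π√(0.68/52.4) = 0.7158 s; f = 1/T = 1.397 Hz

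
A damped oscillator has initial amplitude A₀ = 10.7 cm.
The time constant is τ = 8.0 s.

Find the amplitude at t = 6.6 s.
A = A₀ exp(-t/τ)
A = A₀ exp(−t/τ) = 10.7×exp(−6.6/8.0) = 4.689 cm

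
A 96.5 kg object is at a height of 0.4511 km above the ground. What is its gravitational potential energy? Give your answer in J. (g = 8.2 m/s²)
PE = mgh = 96.5 kg × 8.2 m/s² × 451.1 m = 3.57e+05 J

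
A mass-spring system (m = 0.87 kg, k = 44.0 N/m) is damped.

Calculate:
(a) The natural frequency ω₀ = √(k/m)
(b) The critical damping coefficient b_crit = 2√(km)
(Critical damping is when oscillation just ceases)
ω₀ = √(k/m) = √(44.0/0.87) = 7.112 rad/s
b_crit = 2√(km) = 2√(44.0×0.87) = 12.37 kg/s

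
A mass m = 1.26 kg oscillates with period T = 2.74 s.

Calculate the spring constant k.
T = 2π√(m/k) → k = m(2π/T)² = 1.26×(2π/2.74)² = 6.626 N/m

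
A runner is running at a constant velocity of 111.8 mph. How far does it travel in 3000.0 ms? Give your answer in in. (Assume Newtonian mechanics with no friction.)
d = vt (with unit conversion) = 5903.0 in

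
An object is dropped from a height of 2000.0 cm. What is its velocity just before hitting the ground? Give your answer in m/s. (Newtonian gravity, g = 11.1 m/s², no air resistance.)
v = √(2gh) (with unit conversion) = 21.07 m/s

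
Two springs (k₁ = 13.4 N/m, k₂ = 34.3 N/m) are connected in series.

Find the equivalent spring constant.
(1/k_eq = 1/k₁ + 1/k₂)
1/k_eq = 1/13.4 + 1/34.3 = 0.10378; k_eq = 9.636 N/m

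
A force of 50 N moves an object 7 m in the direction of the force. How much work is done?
W = Fd = 50×7 = 350.0 J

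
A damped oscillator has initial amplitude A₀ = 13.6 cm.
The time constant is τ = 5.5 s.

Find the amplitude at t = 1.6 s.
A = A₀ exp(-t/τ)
A = A₀ exp(−t/τ) = 13.6×exp(−1.6/5.5) = 10.17 cm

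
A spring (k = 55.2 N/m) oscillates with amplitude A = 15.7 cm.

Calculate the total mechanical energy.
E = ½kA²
E = ½kA² = ½×55.2×(0.157)² = 0.6803 J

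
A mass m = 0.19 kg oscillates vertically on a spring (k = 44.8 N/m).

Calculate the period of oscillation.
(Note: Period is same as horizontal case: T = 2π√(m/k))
T = 2π√(m/k) = 2π√(0.19/44.8) = 0.4092 s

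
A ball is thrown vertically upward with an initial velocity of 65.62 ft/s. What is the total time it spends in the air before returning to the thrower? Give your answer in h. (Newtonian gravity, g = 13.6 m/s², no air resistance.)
t_total = 2v₀/g (with unit conversion) = 0.000817 h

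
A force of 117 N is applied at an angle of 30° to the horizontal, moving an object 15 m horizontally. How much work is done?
W = Fd cosθ = 117×15×cos(30°) = 1519.9 J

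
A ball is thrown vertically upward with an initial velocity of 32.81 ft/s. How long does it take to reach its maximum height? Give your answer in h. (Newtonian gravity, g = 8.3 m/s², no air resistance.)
t_up = v₀/g (with unit conversion) = 0.0003347 h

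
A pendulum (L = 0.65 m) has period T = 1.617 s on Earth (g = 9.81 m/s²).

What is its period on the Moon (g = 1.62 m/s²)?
T = 2π√(L/g), so T_moon/T_earth = √(g_earth/g_moon)
T_moon = 2π√(0.65/1.62) = 3.98 s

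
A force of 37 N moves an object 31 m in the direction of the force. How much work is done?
W = Fd = 37×31 = 1147.0 J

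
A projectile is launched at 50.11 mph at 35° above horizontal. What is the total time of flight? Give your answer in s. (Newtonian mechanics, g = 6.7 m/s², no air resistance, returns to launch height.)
T = 2v₀sin(θ)/g (with unit conversion) = 3.835 s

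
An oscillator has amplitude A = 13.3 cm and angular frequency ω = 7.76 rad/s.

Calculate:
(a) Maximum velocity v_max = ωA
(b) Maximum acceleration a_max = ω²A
v_max = ωA = 7.76×0.133 = 1.032 m/s
a_max = ω²A = 7.76²×0.133 = 8.009 m/s²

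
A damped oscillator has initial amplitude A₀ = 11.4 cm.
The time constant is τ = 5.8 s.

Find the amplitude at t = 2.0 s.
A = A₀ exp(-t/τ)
A = A₀ exp(−t/τ) = 11.4×exp(−2.0/5.8) = 8.075 cm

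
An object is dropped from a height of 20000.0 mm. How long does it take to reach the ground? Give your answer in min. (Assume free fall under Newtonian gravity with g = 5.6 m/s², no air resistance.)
t = √(2h/g) (with unit conversion) = 0.04454 min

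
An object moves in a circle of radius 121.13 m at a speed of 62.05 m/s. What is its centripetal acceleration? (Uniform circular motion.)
a_c = v²/r = 62.05²/121.13 = 3850.2/121.13 = 31.79 m/s²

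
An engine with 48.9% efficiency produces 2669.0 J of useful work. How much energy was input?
W_in = W_out/η = 2669.0/0.489 = 5458.1 J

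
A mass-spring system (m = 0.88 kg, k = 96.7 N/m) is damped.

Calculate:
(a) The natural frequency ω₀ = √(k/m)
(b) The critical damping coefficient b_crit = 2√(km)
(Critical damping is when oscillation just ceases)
ω₀ = √(k/m) = √(96.7/0.88) = 10.48 rad/s
b_crit = 2√(km) = 2√(96.7×0.88) = 18.45 kg/s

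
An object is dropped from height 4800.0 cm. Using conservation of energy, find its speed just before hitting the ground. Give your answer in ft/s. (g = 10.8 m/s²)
mgh = ½mv² → v = √(2gh) = √(2×10.8×48) = 32.2 m/s = 105.6 ft/s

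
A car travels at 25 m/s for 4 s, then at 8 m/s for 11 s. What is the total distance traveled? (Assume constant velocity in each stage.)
d₁ = v₁t₁ = 25 × 4 = 100 m
d₂ = v₂t₂ = 8 × 11 = 88 m
d_total = 100 + 88 = 188 m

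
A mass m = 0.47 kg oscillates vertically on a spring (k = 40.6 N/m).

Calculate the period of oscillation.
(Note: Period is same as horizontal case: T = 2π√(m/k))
T = 2π√(m/k) = 2π√(0.47/40.6) = 0.676 s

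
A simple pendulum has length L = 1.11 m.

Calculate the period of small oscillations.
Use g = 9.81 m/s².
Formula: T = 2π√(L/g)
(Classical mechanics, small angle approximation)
T = 2π√(L/g) = 2π√(1.11/9.81) = 2.114 s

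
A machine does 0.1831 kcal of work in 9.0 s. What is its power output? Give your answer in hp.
P = W/t = 766.1 J / 9 s = 85.12 W = 0.1141 hp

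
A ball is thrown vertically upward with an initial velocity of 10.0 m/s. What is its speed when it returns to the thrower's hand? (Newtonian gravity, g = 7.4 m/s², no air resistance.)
By conservation of energy, the ball returns at the same speed = 10.0 m/s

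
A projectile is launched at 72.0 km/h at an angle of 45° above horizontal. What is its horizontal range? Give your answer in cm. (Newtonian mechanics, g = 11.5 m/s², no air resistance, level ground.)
R = v₀² sin(2θ) / g (with unit conversion) = 3478.0 cm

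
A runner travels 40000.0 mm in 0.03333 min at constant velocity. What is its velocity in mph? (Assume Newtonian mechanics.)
v = d/t (with unit conversion) = 44.74 mph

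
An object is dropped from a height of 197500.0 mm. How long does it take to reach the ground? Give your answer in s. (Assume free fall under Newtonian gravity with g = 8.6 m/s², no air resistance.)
t = √(2h/g) (with unit conversion) = 6.777 s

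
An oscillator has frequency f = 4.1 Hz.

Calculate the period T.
T = 1/f = 1/4.1 = 0.2439 s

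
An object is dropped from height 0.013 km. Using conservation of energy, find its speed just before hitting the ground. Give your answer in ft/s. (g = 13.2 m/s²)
mgh = ½mv² → v = √(2gh) = √(2×13.2×13) = 18.53 m/s = 60.78 ft/s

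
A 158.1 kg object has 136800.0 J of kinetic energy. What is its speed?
KE = ½mv² → v = √(2KE/m) = √(2×136800.0/158.1) = 41.6 m/s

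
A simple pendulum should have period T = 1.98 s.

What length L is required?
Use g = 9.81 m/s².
T = 2π√(L/g) → L = g(T/2π)² = 9.81×(1.98/2π)² = 0.9742 m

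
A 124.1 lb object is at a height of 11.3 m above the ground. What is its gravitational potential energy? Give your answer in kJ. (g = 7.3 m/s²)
PE = mgh = 56.29 kg × 7.3 m/s² × 11.3 m = 4643 J = 4.643 kJ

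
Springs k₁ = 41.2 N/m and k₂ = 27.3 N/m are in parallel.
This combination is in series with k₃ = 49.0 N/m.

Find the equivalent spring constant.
k₁₂ = k₁ + k₂ = 68.5 N/m (parallel)
1/k_eq = 1/k₁₂ + 1/k₃ → k_eq = 28.57 N/m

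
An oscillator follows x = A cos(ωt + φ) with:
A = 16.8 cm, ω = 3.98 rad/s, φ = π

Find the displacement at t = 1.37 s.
x = A cos(ωt + φ) = 16.8×cos(3.98×1.37 + π) = -11.33 cm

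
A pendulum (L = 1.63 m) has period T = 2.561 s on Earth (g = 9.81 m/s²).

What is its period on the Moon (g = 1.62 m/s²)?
T = 2π√(L/g), so T_moon/T_earth = √(g_earth/g_moon)
T_moon = 2π√(1.63/1.62) = 6.303 s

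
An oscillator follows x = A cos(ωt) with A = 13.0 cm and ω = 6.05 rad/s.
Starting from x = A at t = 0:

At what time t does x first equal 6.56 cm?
cos(ωt) = x/A = 6.56/13.0 = 0.5046
ωt = arccos(0.5046) = 1.042 rad
t = 1.042/6.05 = 0.1722 s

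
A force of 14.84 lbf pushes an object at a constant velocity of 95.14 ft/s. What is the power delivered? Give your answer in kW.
P = Fv = 66.01 N × 29 m/s = 1914 W = 1.914 kW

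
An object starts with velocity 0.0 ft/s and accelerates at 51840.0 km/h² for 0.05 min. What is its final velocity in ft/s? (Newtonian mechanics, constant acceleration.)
v = v₀ + at (with unit conversion) = 39.37 ft/s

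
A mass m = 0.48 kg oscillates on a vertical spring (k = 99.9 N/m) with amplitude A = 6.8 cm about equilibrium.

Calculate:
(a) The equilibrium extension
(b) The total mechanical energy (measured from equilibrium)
x_eq = mg/k = 0.48×9.81/99.9 = 0.04714 m = 4.714 cm
E = ½kA² = ½×99.9×(0.068)² = 0.231 J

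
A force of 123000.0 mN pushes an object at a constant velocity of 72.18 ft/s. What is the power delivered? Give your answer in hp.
P = Fv = 123 N × 22 m/s = 2706 W = 3.629 hp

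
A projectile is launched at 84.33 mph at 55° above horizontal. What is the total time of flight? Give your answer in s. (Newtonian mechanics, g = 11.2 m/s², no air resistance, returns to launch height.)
T = 2v₀sin(θ)/g (with unit conversion) = 5.514 s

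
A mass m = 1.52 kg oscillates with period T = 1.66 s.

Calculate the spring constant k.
T = 2π√(m/k) → k = m(2π/T)² = 1.52×(2π/1.66)² = 21.78 N/m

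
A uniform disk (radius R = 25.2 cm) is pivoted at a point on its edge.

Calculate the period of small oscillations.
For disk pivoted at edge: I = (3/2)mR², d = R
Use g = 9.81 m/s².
I/m = (3/2)R² = 0.09526 m²; d = R = 0.252 m
T = 2π√((3/2)R²/(gR)) = 2π√(3R/(2g)) = 1.233 s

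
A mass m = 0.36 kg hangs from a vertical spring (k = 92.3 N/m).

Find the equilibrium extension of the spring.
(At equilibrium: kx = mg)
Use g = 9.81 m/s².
x_eq = mg/k = 0.36×9.81/92.3 = 0.03826 m = 3.826 cm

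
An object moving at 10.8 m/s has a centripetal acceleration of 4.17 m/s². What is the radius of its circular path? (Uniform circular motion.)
r = v²/a_c = 10.8²/4.17 = 27.97 m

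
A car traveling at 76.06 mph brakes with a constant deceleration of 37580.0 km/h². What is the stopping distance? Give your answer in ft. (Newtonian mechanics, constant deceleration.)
d = v₀² / (2a) (with unit conversion) = 654.0 ft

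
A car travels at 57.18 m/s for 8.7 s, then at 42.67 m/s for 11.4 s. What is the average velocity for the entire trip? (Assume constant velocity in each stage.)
d₁ = v₁t₁ = 57.18 × 8.7 = 497.466 m
d₂ = v₂t₂ = 42.67 × 11.4 = 486.438 m
d_total = 983.9 m, t_total = 20.1 s
v_avg = d_total/t_total = 983.9/20.1 = 48.95 m/s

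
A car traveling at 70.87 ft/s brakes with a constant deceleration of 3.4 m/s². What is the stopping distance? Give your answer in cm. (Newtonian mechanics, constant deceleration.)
d = v₀² / (2a) (with unit conversion) = 6862.0 cm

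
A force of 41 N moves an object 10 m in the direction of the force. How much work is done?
W = Fd = 41×10 = 410.0 J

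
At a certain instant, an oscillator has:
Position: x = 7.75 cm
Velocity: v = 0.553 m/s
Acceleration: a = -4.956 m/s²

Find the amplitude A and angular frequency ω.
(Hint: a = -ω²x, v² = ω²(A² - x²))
a = −ω²x → ω = √(|a|/x) = √(4.956/0.0775) = 7.997 rad/s
v² = ω²(A² − x²) → A = √(x² + v²/ω²) = √(0.0775² + 0.553²/7.997²) = 0.1039 m = 10.39 cm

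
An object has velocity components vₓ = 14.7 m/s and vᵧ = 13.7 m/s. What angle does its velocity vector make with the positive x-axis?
θ = arctan(vᵧ/vₓ) = arctan(13.7/14.7) = 42.98°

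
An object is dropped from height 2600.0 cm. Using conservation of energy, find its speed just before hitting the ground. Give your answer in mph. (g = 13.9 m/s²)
mgh = ½mv² → v = √(2gh) = √(2×13.9×26) = 26.88 m/s = 60.14 mph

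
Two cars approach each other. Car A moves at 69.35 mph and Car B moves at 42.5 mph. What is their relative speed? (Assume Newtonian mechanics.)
v_rel = v_A + v_B = 69.35 + 42.5 = 111.9 mph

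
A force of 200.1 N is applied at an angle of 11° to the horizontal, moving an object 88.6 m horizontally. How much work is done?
W = Fd cosθ = 200.1×88.6×cos(11°) = 17403.0 J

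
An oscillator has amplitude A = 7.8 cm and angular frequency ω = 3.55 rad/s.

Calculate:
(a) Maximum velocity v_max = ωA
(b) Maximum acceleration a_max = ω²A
v_max = ωA = 3.55×0.078 = 0.2769 m/s
a_max = ω²A = 3.55²×0.078 = 0.983 m/s²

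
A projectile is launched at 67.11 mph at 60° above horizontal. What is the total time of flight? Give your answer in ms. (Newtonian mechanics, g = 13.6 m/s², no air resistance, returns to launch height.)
T = 2v₀sin(θ)/g (with unit conversion) = 3821.0 ms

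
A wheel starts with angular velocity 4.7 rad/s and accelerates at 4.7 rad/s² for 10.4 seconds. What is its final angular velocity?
ω = ω₀ + αt = 4.7 + 4.7 × 10.4 = 53.58 rad/s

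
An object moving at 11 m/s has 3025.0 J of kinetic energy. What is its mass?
KE = ½mv² → m = 2KE/v² = 2×3025.0/11² = 50.0 kg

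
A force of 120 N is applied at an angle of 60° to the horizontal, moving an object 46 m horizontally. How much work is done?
W = Fd cosθ = 120×46×cos(60°) = 2760.0 J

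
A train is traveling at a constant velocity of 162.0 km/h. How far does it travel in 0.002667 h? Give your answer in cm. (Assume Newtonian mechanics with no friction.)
d = vt (with unit conversion) = 43210.0 cm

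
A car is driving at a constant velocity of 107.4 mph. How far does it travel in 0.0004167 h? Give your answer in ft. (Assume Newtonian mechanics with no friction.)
d = vt (with unit conversion) = 236.3 ft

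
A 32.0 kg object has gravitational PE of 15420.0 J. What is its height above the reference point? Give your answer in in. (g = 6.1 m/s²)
PE = mgh → h = PE/(mg) = 1.542e+04 J / (32 kg × 6.1 m/s²) = 79 m = 3110.0 in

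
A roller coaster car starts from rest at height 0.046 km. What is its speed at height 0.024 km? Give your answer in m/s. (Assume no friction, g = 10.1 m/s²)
mgh₁ = ½mv₂² + mgh₂ → v₂ = √(2g(h₁−h₂)) = √(2×10.1×(46−24)) = 21.08 m/s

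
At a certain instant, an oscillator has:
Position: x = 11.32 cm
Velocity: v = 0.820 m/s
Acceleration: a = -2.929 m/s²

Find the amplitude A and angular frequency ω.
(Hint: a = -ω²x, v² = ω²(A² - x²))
a = −ω²x → ω = √(|a|/x) = √(2.929/0.1132) = 5.087 rad/s
v² = ω²(A² − x²) → A = √(x² + v²/ω²) = √(0.1132² + 0.82²/5.087²) = 0.197 m = 19.7 cm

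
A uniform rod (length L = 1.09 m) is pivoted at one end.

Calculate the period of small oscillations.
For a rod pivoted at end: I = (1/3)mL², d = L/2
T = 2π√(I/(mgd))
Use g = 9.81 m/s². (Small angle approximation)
I/m = (1/3)L² = 0.396 m²; d = L/2 = 0.545 m
T = 2π√(I/(mgd)) = 2π√(0.396/(9.81×0.545)) = 1.71 s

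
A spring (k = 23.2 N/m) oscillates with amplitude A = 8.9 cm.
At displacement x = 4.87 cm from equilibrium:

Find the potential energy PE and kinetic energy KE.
E_total = ½kA² = ½×23.2×(0.089)² = 0.09188 J
PE = ½kx² = ½×23.2×(0.0487)² = 0.02751 J
KE = E_total − PE = 0.06437 J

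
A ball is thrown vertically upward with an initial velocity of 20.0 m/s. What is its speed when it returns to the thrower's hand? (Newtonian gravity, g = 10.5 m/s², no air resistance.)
By conservation of energy, the ball returns at the same speed = 20.0 m/s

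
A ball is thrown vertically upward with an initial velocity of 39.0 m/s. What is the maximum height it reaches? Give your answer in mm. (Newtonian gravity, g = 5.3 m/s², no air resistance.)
h_max = v₀²/(2g) (with unit conversion) = 143500.0 mm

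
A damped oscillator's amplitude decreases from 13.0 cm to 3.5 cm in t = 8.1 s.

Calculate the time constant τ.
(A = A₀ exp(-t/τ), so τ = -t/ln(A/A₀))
A/A₀ = 3.5/13.0 = 0.2692; ln(A/A₀) = -1.312
τ = −t/ln(A/A₀) = −8.1/-1.312 = 6.173 s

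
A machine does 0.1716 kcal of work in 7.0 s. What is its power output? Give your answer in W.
P = W/t = 718 J / 7 s = 102.6 W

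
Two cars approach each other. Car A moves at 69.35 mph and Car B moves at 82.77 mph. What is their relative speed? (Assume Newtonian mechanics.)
v_rel = v_A + v_B = 69.35 + 82.77 = 152.1 mph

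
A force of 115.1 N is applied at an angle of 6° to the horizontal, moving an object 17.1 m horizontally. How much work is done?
W = Fd cosθ = 115.1×17.1×cos(6°) = 1957.4 J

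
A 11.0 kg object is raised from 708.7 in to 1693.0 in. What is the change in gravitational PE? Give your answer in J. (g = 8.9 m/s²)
ΔPE = mg(h₂ − h₁) = 11 kg × 8.9 m/s² × (43 − 18) m = 2448 J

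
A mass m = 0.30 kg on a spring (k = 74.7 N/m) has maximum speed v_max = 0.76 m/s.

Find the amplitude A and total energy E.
½mv²_max = ½kA² → A = v_max√(m/k) = 0.76×√(0.3/74.7) = 0.04816 m = 4.816 cm
E = ½mv²_max = ½×0.3×0.76² = 0.08664 J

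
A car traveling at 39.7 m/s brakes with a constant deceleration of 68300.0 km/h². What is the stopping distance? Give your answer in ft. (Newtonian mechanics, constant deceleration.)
d = v₀² / (2a) (with unit conversion) = 490.6 ft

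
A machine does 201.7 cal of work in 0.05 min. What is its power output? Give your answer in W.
P = W/t = 843.9 J / 3 s = 281.3 W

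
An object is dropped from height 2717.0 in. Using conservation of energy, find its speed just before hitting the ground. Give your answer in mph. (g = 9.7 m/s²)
mgh = ½mv² → v = √(2gh) = √(2×9.7×69.01) = 36.59 m/s = 81.85 mph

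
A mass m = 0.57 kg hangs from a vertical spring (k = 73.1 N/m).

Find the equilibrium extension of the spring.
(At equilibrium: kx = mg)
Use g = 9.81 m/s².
x_eq = mg/k = 0.57×9.81/73.1 = 0.07649 m = 7.649 cm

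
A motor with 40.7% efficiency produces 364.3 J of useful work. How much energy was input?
W_in = W_out/η = 364.3/0.407 = 895.09 J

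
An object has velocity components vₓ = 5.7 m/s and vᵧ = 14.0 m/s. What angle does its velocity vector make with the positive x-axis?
θ = arctan(vᵧ/vₓ) = arctan(14.0/5.7) = 67.85°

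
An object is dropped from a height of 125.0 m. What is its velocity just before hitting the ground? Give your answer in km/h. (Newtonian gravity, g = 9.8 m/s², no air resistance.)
v = √(2gh) (with unit conversion) = 178.2 km/h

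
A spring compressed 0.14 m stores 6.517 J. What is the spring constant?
PE = ½kx² → k = 2PE/x² = 2×6.517/0.14² = 665.0 N/m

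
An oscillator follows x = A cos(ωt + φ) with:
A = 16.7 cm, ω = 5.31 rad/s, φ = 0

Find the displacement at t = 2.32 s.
x = A cos(ωt + φ) = 16.7×cos(5.31×2.32 + 0) = 16.19 cm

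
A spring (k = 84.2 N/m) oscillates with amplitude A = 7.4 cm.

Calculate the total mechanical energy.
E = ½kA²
E = ½kA² = ½×84.2×(0.074)² = 0.2305 J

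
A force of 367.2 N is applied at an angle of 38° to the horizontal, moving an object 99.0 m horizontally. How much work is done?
W = Fd cosθ = 367.2×99.0×cos(38°) = 28646.0 J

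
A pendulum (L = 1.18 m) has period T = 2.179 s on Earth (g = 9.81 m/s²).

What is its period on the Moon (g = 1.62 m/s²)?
T = 2π√(L/g), so T_moon/T_earth = √(g_earth/g_moon)
T_moon = 2π√(1.18/1.62) = 5.362 s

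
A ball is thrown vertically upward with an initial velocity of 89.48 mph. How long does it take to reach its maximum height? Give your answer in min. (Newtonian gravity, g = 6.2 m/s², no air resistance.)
t_up = v₀/g (with unit conversion) = 0.1075 min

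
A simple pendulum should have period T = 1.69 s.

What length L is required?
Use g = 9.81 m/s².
T = 2π√(L/g) → L = g(T/2π)² = 9.81×(1.69/2π)² = 0.7097 m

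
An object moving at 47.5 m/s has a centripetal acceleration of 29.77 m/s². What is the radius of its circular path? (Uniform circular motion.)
r = v²/a_c = 47.5²/29.77 = 75.79 m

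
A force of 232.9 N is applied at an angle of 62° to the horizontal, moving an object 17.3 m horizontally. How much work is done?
W = Fd cosθ = 232.9×17.3×cos(62°) = 1891.6 J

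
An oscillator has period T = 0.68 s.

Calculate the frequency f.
f = 1/T = 1/0.68 = 1.471 Hz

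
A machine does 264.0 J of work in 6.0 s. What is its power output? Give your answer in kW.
P = W/t = 264 J / 6 s = 44 W = 0.044 kW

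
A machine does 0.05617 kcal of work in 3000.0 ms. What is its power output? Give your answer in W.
P = W/t = 235 J / 3 s = 78.34 W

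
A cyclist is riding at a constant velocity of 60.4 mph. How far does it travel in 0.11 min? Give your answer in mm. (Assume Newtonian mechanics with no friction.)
d = vt (with unit conversion) = 178200.0 mm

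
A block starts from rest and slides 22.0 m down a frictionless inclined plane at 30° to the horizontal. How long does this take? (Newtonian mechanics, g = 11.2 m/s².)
a = g sin(θ) = 11.2 × sin(30°) = 5.6 m/s²
t = √(2d/a) = √(2 × 22.0 / 5.6) = 2.8 s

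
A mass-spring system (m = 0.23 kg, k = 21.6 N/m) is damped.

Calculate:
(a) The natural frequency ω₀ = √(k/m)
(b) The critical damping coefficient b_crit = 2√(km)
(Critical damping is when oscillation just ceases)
ω₀ = √(k/m) = √(21.6/0.23) = 9.691 rad/s
b_crit = 2√(km) = 2√(21.6×0.23) = 4.458 kg/s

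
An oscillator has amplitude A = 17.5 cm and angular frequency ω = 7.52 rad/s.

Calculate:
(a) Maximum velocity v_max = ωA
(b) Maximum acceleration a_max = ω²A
v_max = ωA = 7.52×0.175 = 1.316 m/s
a_max = ω²A = 7.52²×0.175 = 9.896 m/s²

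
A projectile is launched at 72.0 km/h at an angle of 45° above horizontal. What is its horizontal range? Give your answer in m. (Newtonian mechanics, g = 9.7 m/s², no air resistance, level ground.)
R = v₀² sin(2θ) / g (with unit conversion) = 41.24 m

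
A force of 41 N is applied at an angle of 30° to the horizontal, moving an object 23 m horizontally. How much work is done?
W = Fd cosθ = 41×23×cos(30°) = 816.66 J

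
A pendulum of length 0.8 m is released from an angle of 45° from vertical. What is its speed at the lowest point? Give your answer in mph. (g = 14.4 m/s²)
h = L(1 − cosθ) = 0.8×(1 − cos45°) = 0.2343 m
v = √(2gh) = √(2×14.4×0.2343) = 2.598 m/s = 5.811 mph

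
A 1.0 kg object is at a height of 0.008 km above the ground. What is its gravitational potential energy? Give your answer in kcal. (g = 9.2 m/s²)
PE = mgh = 1 kg × 9.2 m/s² × 8 m = 73.6 J = 0.01759 kcal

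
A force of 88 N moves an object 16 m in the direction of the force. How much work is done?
W = Fd = 88×16 = 1408.0 J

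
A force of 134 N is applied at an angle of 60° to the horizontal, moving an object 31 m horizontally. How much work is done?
W = Fd cosθ = 134×31×cos(60°) = 2077.0 J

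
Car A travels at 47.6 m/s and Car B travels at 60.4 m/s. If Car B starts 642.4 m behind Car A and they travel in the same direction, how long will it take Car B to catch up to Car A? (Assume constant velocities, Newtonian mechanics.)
Relative speed: v_rel = 60.4 - 47.6 = 12.8 m/s
Time to catch: t = d₀/v_rel = 642.4/12.8 = 50.19 s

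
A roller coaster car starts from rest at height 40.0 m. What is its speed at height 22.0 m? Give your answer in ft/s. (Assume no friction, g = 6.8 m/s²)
mgh₁ = ½mv₂² + mgh₂ → v₂ = √(2g(h₁−h₂)) = √(2×6.8×(40−22)) = 15.65 m/s = 51.33 ft/s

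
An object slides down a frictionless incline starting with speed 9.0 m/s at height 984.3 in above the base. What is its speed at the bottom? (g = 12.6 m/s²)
½mv₀² + mgh = ½mv² → v = √(v₀² + 2gh) = √(9² + 2×12.6×25) = 26.67 m/s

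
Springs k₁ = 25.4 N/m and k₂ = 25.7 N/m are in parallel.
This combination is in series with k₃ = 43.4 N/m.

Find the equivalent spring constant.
k₁₂ = k₁ + k₂ = 51.1 N/m (parallel)
1/k_eq = 1/k₁₂ + 1/k₃ → k_eq = 23.47 N/m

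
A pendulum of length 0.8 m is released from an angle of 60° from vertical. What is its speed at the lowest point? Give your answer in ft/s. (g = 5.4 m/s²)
h = L(1 − cosθ) = 0.8×(1 − cos60°) = 0.4 m
v = √(2gh) = √(2×5.4×0.4) = 2.078 m/s = 6.819 ft/s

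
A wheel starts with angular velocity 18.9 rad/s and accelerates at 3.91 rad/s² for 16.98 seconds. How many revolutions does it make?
θ = ω₀t + ½αt² = 18.9×16.98 + ½×3.91×16.98² = 884.59 rad
Revolutions = θ/(2π) = 884.59/(2π) = 140.79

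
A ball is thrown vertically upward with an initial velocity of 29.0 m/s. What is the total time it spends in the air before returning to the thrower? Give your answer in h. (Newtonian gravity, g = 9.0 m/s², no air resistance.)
t_total = 2v₀/g (with unit conversion) = 0.00179 h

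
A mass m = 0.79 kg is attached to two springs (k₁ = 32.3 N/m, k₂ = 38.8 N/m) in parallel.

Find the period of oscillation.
k_eq = k₁+k₂ = 71.1 N/m
T = 2π√(m/k_eq) = 2π√(0.79/71.1) = 0.6623 s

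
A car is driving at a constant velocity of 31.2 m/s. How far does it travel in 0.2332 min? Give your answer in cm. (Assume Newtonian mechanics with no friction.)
d = vt (with unit conversion) = 43660.0 cm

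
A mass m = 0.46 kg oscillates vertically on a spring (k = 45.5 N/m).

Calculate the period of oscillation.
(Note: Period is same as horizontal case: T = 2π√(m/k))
T = 2π√(m/k) = 2π√(0.46/45.5) = 0.6318 s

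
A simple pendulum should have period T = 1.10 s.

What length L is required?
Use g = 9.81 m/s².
T = 2π√(L/g) → L = g(T/2π)² = 9.81×(1.1/2π)² = 0.3007 m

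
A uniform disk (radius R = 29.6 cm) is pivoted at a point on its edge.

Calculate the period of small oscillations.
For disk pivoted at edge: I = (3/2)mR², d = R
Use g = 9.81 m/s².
I/m = (3/2)R² = 0.1314 m²; d = R = 0.296 m
T = 2π√((3/2)R²/(gR)) = 2π√(3R/(2g)) = 1.337 s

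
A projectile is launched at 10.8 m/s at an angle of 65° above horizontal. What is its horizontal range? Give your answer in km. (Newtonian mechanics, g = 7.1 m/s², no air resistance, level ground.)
R = v₀² sin(2θ) / g (with unit conversion) = 0.01258 km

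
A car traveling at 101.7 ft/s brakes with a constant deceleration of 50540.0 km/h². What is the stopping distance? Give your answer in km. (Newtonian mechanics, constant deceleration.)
d = v₀² / (2a) (with unit conversion) = 0.1232 km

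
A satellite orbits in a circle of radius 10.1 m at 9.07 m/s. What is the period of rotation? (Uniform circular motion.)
T = 2πr/v = 2π×10.1/9.07 = 7.0 s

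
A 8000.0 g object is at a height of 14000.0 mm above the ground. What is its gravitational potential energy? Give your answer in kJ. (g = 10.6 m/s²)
PE = mgh = 8 kg × 10.6 m/s² × 14 m = 1187 J = 1.187 kJ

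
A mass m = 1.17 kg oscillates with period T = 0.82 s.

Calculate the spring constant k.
T = 2π√(m/k) → k = m(2π/T)² = 1.17×(2π/0.82)² = 68.69 N/m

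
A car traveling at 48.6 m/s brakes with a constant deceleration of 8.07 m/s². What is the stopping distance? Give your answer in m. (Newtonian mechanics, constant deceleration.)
d = v₀² / (2a) = 146.3 m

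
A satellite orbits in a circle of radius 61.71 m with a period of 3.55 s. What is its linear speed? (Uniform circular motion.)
v = 2πr/T = 2π×61.71/3.55 = 109.22 m/s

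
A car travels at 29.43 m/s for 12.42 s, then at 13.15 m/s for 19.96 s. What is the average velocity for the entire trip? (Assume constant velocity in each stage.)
d₁ = v₁t₁ = 29.43 × 12.42 = 365.521 m
d₂ = v₂t₂ = 13.15 × 19.96 = 262.474 m
d_total = 627.99 m, t_total = 32.38 s
v_avg = d_total/t_total = 627.99/32.38 = 19.39 m/s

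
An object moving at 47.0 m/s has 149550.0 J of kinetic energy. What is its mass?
KE = ½mv² → m = 2KE/v² = 2×149550.0/47.0² = 135.4 kg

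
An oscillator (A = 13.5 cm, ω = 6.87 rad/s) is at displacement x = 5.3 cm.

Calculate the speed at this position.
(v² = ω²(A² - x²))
v = ω√(A² − x²) = 6.87×√(0.135² − 0.053²) = 0.853 m/s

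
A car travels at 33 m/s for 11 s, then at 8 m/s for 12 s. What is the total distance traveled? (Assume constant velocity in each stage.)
d₁ = v₁t₁ = 33 × 11 = 363 m
d₂ = v₂t₂ = 8 × 12 = 96 m
d_total = 363 + 96 = 459 m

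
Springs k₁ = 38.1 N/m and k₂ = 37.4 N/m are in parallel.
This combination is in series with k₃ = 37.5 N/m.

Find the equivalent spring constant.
k₁₂ = k₁ + k₂ = 75.5 N/m (parallel)
1/k_eq = 1/k₁₂ + 1/k₃ → k_eq = 25.06 N/m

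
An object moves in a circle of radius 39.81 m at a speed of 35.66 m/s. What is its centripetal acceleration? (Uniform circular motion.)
a_c = v²/r = 35.66²/39.81 = 1271.64/39.81 = 31.94 m/s²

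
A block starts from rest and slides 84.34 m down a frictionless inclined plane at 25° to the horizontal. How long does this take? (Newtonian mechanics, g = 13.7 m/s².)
a = g sin(θ) = 13.7 × sin(25°) = 5.79 m/s²
t = √(2d/a) = √(2 × 84.34 / 5.79) = 5.4 s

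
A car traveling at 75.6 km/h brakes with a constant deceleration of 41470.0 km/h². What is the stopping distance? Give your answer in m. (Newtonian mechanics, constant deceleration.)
d = v₀² / (2a) (with unit conversion) = 68.91 m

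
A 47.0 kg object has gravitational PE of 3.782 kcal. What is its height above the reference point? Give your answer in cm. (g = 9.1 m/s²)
PE = mgh → h = PE/(mg) = 1.582e+04 J / (47 kg × 9.1 m/s²) = 37 m = 3700.0 cm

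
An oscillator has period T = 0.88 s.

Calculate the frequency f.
f = 1/T = 1/0.88 = 1.136 Hz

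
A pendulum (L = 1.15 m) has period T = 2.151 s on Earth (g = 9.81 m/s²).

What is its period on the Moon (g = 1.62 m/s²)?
T = 2π√(L/g), so T_moon/T_earth = √(g_earth/g_moon)
T_moon = 2π√(1.15/1.62) = 5.294 s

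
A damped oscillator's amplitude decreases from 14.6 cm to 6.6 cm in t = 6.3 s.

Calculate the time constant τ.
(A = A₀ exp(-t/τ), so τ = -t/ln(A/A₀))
A/A₀ = 6.6/14.6 = 0.4521; ln(A/A₀) = -0.794
τ = −t/ln(A/A₀) = −6.3/-0.794 = 7.935 s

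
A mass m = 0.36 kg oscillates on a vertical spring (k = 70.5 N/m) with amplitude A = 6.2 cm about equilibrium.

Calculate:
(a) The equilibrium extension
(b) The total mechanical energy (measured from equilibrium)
x_eq = mg/k = 0.36×9.81/70.5 = 0.05009 m = 5.009 cm
E = ½kA² = ½×70.5×(0.062)² = 0.1355 J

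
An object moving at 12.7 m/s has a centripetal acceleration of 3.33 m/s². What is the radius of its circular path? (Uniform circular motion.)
r = v²/a_c = 12.7²/3.33 = 48.44 m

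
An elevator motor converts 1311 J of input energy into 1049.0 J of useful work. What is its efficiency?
η = W_out/W_in = 1049.0/1311 = 0.8002 = 80.02%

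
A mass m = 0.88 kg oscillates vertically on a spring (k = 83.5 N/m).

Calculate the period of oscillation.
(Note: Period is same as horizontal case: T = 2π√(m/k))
T = 2π√(m/k) = 2π√(0.88/83.5) = 0.645 s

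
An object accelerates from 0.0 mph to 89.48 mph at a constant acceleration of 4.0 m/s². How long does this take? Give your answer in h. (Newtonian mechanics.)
t = (v - v₀)/a (with unit conversion) = 0.002778 h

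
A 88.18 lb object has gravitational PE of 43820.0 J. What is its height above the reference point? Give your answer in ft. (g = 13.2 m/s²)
PE = mgh → h = PE/(mg) = 4.382e+04 J / (40 kg × 13.2 m/s²) = 83 m = 272.3 ft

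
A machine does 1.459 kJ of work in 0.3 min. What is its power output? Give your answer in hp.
P = W/t = 1459 J / 18 s = 81.06 W = 0.1087 hp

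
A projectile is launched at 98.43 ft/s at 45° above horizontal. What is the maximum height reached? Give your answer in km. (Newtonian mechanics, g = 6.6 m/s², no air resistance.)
H = v₀²sin²(θ)/(2g) (with unit conversion) = 0.03409 km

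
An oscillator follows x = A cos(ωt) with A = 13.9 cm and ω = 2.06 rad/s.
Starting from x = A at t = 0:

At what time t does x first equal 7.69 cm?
cos(ωt) = x/A = 7.69/13.9 = 0.5532
ωt = arccos(0.5532) = 0.9846 rad
t = 0.9846/2.06 = 0.4779 s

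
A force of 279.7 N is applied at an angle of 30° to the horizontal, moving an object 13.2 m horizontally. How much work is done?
W = Fd cosθ = 279.7×13.2×cos(30°) = 3197.4 J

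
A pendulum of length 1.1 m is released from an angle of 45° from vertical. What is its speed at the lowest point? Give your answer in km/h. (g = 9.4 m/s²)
h = L(1 − cosθ) = 1.1×(1 − cos45°) = 0.3222 m
v = √(2gh) = √(2×9.4×0.3222) = 2.461 m/s = 8.86 km/h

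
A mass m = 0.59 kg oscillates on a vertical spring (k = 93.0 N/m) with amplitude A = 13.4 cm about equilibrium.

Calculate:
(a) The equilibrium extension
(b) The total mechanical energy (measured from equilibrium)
x_eq = mg/k = 0.59×9.81/93.0 = 0.06224 m = 6.224 cm
E = ½kA² = ½×93.0×(0.134)² = 0.835 J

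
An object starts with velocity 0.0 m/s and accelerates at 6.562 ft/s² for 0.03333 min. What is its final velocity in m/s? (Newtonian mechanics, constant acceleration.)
v = v₀ + at (with unit conversion) = 4.0 m/s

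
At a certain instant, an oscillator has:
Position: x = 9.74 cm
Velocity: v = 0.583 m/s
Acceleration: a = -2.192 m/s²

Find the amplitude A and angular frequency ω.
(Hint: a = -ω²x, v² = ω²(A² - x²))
a = −ω²x → ω = √(|a|/x) = √(2.192/0.0974) = 4.744 rad/s
v² = ω²(A² − x²) → A = √(x² + v²/ω²) = √(0.0974² + 0.583²/4.744²) = 0.1568 m = 15.68 cm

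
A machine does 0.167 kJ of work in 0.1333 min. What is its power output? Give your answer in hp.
P = W/t = 167 J / 7.998 s = 20.88 W = 0.028 hp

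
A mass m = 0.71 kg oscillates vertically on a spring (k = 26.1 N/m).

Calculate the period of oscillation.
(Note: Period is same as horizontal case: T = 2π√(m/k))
T = 2π√(m/k) = 2π√(0.71/26.1) = 1.036 s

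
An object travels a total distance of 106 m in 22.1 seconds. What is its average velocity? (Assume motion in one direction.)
v_avg = Δd / Δt = 106 / 22.1 = 4.8 m/s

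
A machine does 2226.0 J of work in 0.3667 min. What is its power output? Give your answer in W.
P = W/t = 2226 J / 22 s = 101.2 W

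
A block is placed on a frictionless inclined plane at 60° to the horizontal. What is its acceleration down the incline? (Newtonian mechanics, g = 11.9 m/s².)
a = g sin(θ) = 11.9 × sin(60°) = 11.9 × 0.866 = 10.31 m/s²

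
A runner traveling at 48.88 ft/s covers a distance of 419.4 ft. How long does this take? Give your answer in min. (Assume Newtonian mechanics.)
t = d/v (with unit conversion) = 0.143 min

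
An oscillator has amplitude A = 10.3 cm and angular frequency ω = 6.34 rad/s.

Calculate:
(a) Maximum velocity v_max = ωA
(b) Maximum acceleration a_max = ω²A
v_max = ωA = 6.34×0.103 = 0.653 m/s
a_max = ω²A = 6.34²×0.103 = 4.14 m/s²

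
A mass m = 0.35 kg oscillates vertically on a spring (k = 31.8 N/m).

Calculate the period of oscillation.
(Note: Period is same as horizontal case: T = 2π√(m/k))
T = 2π√(m/k) = 2π√(0.35/31.8) = 0.6592 s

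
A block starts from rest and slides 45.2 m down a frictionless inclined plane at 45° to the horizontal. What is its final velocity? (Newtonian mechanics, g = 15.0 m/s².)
a = g sin(θ) = 15.0 × sin(45°) = 10.61 m/s²
v = √(2ad) = √(2 × 10.61 × 45.2) = 30.97 m/s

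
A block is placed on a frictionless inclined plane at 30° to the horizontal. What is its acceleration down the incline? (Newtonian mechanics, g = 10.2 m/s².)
a = g sin(θ) = 10.2 × sin(30°) = 10.2 × 0.5 = 5.1 m/s²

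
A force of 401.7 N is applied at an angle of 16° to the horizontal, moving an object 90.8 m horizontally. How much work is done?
W = Fd cosθ = 401.7×90.8×cos(16°) = 35061.0 J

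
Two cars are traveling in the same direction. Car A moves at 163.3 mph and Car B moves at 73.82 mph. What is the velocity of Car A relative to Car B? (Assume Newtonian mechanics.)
v_rel = v_A - v_B = 163.3 - 73.82 = 89.48 mph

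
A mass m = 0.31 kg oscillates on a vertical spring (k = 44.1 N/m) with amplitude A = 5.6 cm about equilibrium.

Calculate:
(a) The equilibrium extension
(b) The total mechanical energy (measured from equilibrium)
x_eq = mg/k = 0.31×9.81/44.1 = 0.06896 m = 6.896 cm
E = ½kA² = ½×44.1×(0.056)² = 0.06915 J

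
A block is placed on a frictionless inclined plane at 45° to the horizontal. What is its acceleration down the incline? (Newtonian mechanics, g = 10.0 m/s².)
a = g sin(θ) = 10.0 × sin(45°) = 10.0 × 0.7071 = 7.07 m/s²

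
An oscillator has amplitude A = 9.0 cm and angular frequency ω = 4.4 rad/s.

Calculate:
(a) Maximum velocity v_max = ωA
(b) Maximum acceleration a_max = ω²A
v_max = ωA = 4.4×0.09 = 0.396 m/s
a_max = ω²A = 4.4²×0.09 = 1.742 m/s²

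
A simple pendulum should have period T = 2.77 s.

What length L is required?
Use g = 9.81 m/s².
T = 2π√(L/g) → L = g(T/2π)² = 9.81×(2.77/2π)² = 1.907 m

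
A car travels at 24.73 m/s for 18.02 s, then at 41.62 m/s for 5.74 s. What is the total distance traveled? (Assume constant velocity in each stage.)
d₁ = v₁t₁ = 24.73 × 18.02 = 445.635 m
d₂ = v₂t₂ = 41.62 × 5.74 = 238.899 m
d_total = 445.635 + 238.899 = 684.53 m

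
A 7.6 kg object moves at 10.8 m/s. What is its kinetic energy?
KE = ½mv² = ½×7.6×10.8² = 443.232 J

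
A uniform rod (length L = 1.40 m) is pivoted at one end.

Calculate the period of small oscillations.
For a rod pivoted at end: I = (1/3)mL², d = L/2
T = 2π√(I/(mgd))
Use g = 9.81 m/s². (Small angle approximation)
I/m = (1/3)L² = 0.6533 m²; d = L/2 = 0.7 m
T = 2π√(I/(mgd)) = 2π√(0.6533/(9.81×0.7)) = 1.938 s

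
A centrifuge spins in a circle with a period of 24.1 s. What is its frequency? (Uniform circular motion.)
f = 1/T = 1/24.1 = 0.0415 Hz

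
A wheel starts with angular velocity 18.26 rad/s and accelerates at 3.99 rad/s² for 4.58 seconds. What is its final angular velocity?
ω = ω₀ + αt = 18.26 + 3.99 × 4.58 = 36.53 rad/s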